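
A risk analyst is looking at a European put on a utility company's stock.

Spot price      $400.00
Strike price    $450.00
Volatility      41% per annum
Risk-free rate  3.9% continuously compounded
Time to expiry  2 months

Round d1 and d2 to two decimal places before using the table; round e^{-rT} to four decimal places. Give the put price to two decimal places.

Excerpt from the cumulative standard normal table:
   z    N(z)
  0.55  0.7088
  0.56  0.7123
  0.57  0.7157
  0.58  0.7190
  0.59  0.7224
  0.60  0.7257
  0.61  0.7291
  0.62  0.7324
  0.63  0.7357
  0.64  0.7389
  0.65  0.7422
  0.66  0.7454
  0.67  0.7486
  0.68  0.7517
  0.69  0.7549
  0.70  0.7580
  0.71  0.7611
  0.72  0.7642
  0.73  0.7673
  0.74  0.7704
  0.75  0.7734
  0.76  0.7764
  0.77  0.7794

σ√T = 0.41 × 0.4082 = 0.1674
ln(S/K) + (r + σ²/2)T = ln(400/450) + (0.039 + 0.41²/2)·0.1667 = -0.1178 + 0.0205 = -0.0973
d₁ = -0.0973 / 0.1674 = -0.5812 ≈ -0.58
d₂ = d₁ − σ√T = -0.5812 − 0.1674 = -0.7485 ≈ -0.75
e^(−rT) = e^(−0.039·0.1667) = 0.9935
N(−d₂) = N(0.75) = 0.7734;  N(−d₁) = N(0.58) = 0.7190
P = 450·0.9935·0.7734 − 400·0.7190 = 345.7678 − 287.6000 = 58.1678

$58.17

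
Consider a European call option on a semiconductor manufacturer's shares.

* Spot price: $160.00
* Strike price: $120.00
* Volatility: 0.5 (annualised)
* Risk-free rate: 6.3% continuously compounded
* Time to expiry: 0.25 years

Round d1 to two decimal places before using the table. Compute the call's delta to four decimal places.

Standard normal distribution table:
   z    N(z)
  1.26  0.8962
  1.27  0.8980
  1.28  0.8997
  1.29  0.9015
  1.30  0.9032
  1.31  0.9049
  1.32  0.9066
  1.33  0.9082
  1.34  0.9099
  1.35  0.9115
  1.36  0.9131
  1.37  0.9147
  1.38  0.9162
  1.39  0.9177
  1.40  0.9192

0.9099

T = 0.25;  σ√T = 0.2500
d₁ = [ln(160/120) + (0.063 + 0.5²/2)·0.25] / 0.2500 = [0.2877 + 0.0470] / 0.2500 = 1.3387 ≈ 1.34
N(d₁) = N(1.34) = 0.9099
Δ_call = N(d₁) = 0.9099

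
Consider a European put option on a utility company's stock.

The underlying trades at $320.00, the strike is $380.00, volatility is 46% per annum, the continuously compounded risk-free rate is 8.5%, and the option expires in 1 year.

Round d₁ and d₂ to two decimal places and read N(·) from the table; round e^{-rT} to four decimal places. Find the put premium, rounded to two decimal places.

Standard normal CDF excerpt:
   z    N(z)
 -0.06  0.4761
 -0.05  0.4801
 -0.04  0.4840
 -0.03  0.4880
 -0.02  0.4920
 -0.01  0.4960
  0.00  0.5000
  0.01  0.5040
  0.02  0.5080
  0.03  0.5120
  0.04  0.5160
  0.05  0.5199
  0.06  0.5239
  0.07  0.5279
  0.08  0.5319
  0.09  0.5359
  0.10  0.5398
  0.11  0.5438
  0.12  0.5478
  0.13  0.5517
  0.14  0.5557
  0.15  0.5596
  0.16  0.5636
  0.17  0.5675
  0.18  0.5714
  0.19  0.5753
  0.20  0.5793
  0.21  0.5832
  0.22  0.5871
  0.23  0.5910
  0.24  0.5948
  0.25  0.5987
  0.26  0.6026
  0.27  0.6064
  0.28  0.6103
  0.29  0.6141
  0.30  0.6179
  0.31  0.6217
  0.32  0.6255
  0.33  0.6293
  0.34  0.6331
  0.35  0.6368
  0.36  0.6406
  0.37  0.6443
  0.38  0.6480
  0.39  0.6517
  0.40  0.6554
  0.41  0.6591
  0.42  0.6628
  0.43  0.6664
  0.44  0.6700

T = 1;  σ√T = 0.4600
d₁ = [ln(320/380) + (0.085 + ½·0.46²)·1] / (σ√T) = (-0.1719 + 0.1908) / 0.4600 = 0.0412 ≈ 0.04
d₂ = 0.0412 − 0.4600 = -0.4188 ≈ -0.42
exp(−rT) = exp(−0.085·1) = 0.9185
P = 380·0.9185·N(0.42) − 320·N(-0.04) = 380·0.9185·0.6628 − 320·0.4840 = 231.3371 − 154.8800 = 76.4571

$76.46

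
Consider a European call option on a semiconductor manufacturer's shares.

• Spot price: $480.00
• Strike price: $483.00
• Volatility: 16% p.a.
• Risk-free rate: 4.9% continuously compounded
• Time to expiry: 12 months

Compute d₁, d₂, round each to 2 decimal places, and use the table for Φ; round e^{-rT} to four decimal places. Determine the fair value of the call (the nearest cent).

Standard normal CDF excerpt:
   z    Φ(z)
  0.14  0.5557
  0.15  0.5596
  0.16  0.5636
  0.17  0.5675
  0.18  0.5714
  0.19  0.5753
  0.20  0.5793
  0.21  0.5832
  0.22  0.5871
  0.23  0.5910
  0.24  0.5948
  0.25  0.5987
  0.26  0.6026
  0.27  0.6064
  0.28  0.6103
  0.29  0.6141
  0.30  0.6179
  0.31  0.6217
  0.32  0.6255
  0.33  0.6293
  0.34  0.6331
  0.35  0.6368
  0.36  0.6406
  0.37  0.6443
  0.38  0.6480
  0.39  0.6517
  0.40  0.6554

$41.08

σ√T = 0.16 × 1.0000 = 0.1600
ln(S/K) + (r + σ²/2)T = ln(480/483) + (0.049 + 0.16²/2)·1 = -0.0062 + 0.0618 = 0.0556
d₁ = 0.0556 / 0.1600 = 0.3473 which rounds to 0.35
d₂ = d₁ − σ√T = 0.3473 − 0.1600 = 0.1873 which rounds to 0.19
e^(−rT) = e^(−0.049·1) = 0.9522
C = 480·N(0.35) − 483·0.9522·N(0.19) = 480·0.6368 − 483·0.9522·0.5753 = 305.6640 − 264.5877 = 41.0763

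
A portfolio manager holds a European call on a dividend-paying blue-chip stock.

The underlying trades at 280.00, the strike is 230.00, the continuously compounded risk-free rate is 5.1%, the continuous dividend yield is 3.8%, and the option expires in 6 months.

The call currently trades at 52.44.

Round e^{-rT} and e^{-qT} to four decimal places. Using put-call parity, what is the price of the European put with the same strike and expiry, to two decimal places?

e^(−qT) = e^(−0.038·0.5) = 0.9812;  e^(−rT) = e^(−0.051·0.5) = 0.9748
Put-call parity: C − P = S·e^(−qT) − K·e^(−rT) = 280·0.9812 − 230·0.9748 = 274.7360 − 224.2040 = 50.5320
P = C − (C − P) = 52.44 − (50.5320) = 1.9080

1.91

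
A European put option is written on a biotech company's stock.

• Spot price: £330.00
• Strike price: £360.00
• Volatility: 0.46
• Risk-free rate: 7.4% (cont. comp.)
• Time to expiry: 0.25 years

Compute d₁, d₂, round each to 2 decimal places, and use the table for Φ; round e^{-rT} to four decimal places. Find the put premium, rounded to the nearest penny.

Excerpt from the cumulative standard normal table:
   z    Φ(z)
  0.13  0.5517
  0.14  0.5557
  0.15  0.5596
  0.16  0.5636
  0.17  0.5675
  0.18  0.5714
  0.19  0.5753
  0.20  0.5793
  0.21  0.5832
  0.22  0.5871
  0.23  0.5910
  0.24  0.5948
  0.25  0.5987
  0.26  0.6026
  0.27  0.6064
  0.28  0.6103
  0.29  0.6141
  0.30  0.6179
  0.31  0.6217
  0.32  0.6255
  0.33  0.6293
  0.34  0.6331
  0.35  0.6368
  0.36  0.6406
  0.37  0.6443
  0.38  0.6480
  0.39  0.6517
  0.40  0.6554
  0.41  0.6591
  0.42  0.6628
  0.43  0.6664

£44.37

σ√T = 0.46 × 0.5000 = 0.2300
d₁ = [ln(330/360) + (0.074 + 0.46²/2)·0.25] / 0.2300 = [-0.0870 + 0.0450] / 0.2300 = -0.1829 ≈ -0.18
d₂ = d₁ − σ√T = -0.1829 − 0.2300 = -0.4129 ≈ -0.41
e^(−rT) = e^(−0.074·0.25) = 0.9817
N(−d₂) = N(0.41) = 0.6591;  N(−d₁) = N(0.18) = 0.5714
P = 360·0.9817·0.6591 − 330·0.5714 = 232.9338 − 188.5620 = 44.3718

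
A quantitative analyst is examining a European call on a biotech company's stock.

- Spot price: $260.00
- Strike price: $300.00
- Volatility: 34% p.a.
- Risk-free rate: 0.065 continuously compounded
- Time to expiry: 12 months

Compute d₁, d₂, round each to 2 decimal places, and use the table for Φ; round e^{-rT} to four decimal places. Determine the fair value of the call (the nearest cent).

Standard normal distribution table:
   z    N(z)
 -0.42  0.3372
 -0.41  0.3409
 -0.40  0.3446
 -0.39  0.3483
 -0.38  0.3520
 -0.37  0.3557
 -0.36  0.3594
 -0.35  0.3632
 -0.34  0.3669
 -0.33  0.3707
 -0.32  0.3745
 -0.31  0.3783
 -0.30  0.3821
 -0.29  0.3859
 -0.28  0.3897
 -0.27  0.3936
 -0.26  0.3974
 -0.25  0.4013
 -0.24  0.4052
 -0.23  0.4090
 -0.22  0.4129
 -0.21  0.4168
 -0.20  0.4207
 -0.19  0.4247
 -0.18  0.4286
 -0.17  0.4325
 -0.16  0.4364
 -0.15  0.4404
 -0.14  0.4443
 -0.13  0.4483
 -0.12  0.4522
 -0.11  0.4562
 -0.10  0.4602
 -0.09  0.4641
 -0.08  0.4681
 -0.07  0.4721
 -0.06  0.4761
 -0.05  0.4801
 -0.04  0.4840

$26.91

σ√T = 0.34·√1 = 0.3400
ln(S/K) + (r + σ²/2)T = ln(260/300) + (0.065 + 0.34²/2)·1 = -0.1431 + 0.1228 = -0.0203
d₁ = -0.0203 / 0.3400 = -0.0597 ⇒ -0.06
d₂ = d₁ − σ√T = -0.0597 − 0.3400 = -0.3997 ⇒ -0.40
exp(−rT) = exp(−0.065·1) = 0.9371
C = 260·N(-0.06) − 300·0.9371·N(-0.40) = 260·0.4761 − 300·0.9371·0.3446 = 123.7860 − 96.8774 = 26.9086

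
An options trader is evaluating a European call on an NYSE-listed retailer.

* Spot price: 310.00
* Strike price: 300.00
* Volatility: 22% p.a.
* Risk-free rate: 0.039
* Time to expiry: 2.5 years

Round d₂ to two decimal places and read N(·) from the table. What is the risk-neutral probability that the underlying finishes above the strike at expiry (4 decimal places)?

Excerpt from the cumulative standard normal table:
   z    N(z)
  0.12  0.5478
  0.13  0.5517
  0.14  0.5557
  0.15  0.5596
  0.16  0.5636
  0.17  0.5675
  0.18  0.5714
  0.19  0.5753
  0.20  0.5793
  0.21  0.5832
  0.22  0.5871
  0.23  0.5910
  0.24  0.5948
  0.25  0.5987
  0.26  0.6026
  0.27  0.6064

σ√T = 0.22·√2.5 = 0.3479
ln(S/K) + (r + σ²/2)T = ln(310/300) + (0.039 + 0.22²/2)·2.5 = 0.0328 + 0.1580 = 0.1908
d₁ = 0.1908 / 0.3479 = 0.5485 → 0.55
d₂ = d₁ − σ√T = 0.5485 − 0.3479 = 0.2006 → 0.20
Risk-neutral Pr[S_T > K] = N(d₂) = N(0.20) = 0.5793

0.5793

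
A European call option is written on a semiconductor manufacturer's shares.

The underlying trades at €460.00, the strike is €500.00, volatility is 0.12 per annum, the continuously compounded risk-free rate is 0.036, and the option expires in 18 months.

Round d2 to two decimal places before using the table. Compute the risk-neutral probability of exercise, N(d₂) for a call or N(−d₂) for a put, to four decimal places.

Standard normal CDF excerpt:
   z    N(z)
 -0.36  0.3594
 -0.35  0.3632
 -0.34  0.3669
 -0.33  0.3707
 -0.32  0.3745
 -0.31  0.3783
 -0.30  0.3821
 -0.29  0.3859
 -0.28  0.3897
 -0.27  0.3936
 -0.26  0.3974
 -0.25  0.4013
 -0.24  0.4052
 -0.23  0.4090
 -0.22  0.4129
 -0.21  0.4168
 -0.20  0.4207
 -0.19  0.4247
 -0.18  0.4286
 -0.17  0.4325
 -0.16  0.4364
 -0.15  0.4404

T = 1.5;  σ√T = 0.1470
d₁ = [ln(460/500) + (0.036 + ½·0.12²)·1.5] / (σ√T) = (-0.0834 + 0.0648) / 0.1470 = -0.1264 → -0.13
d₂ = -0.1264 − 0.1470 = -0.2734 → -0.27
Risk-neutral Pr[S_T > K] = N(d₂) = N(-0.27) = 0.3936

0.3936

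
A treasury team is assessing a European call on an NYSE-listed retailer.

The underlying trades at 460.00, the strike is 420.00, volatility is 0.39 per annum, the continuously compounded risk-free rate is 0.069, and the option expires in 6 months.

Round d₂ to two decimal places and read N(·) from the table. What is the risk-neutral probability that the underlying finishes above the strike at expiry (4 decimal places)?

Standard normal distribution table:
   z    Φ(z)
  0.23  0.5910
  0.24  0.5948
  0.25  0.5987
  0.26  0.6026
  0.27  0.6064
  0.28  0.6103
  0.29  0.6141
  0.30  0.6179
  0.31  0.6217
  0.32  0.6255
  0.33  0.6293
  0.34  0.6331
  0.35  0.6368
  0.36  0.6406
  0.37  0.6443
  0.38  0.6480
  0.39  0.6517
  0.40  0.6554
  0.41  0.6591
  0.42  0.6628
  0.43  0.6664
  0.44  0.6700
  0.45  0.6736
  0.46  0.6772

T = 0.5;  σ√T = 0.2758
d₁ = [ln(460/420) + (0.069 + 0.39²/2)·0.5] / 0.2758 = [0.0910 + 0.0725] / 0.2758 = 0.5929 ⇒ 0.59
d₂ = d₁ − σ√T = 0.5929 − 0.2758 = 0.3171 ⇒ 0.32
Pr(exercise) under Q = N(d₂) = 0.6255

0.6255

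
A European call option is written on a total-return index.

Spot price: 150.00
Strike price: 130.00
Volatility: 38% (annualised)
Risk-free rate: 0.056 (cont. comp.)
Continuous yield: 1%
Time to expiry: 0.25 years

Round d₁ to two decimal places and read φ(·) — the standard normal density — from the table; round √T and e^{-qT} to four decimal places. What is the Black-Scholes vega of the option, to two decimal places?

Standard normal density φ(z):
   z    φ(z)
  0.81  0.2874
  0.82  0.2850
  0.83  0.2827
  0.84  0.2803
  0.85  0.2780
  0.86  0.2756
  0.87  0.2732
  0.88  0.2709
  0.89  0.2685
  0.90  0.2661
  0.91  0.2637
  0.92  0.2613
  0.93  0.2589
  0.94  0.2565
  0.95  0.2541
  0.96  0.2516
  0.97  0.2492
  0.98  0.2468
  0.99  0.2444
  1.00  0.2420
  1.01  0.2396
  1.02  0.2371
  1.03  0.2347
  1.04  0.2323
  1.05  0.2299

σ√T = 0.38 × 0.5000 = 0.1900
d₁ = [ln(150/130) + (0.056 − 0.01 + 0.38²/2)·0.25] / 0.1900 = [0.1431 + 0.0295] / 0.1900 = 0.9087 which rounds to 0.91
√T = √0.25 = 0.5000
φ(d₁) = φ(0.91) = 0.2637
exp(−qT) = exp(−0.01·0.25) = 0.9975
vega = S·exp(−qT)·φ(d₁)·√T = 150·0.9975·0.2637·0.5000 = 19.7281

19.73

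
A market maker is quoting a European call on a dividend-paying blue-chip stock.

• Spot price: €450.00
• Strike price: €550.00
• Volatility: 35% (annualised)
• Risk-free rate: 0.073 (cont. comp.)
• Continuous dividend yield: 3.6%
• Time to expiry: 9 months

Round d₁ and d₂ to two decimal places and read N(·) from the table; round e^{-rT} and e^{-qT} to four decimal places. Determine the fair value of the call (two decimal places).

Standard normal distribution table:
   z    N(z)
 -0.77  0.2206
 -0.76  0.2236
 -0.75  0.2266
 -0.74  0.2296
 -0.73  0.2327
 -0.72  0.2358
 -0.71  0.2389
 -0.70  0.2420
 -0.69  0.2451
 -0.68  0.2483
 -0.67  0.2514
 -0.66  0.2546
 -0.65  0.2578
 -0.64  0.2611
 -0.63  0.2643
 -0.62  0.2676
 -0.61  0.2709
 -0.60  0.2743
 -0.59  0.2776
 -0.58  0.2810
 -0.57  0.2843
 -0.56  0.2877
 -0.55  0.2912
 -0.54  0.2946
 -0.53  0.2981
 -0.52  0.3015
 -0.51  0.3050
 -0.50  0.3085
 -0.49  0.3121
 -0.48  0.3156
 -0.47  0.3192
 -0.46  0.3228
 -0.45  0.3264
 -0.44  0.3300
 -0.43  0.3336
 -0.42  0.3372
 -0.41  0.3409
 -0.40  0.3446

€24.93

T = 0.75;  σ√T = 0.3031
d₁ = [ln(450/550) + (0.073 − 0.036 + ½·0.35²)·0.75] / (σ√T) = (-0.2007 + 0.0737) / 0.3031 = -0.4189 which rounds to -0.42
d₂ = -0.4189 − 0.3031 = -0.7220 which rounds to -0.72
exp(−qT) = exp(−0.036·0.75) = 0.9734;  exp(−rT) = exp(−0.073·0.75) = 0.9467
N(d₁) = N(-0.42) = 0.3372;  N(d₂) = N(-0.72) = 0.2358
C = 450·0.9734·0.3372 − 550·0.9467·0.2358 = 147.7037 − 122.7775 = 24.9262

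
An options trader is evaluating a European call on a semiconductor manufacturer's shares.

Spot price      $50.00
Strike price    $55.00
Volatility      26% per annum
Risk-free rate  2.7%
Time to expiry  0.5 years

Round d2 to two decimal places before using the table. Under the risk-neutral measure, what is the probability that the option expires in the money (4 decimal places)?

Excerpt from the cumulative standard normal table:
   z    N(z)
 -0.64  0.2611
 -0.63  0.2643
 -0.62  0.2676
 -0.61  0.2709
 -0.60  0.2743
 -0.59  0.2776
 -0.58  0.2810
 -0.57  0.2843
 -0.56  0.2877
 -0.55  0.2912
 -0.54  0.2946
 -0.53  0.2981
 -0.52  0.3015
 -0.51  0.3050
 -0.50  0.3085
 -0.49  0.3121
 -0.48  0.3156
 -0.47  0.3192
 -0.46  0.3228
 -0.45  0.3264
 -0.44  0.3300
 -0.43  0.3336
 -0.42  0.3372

0.2946

σ√T = 0.26·√0.5 = 0.1838
d₁ = [ln(50/55) + (0.027 + 0.26²/2)·0.5] / 0.1838 = [-0.0953 + 0.0304] / 0.1838 = -0.3531 ⇒ -0.35
d₂ = d₁ − σ√T = -0.3531 − 0.1838 = -0.5369 ⇒ -0.54
Pr(exercise) under Q = N(d₂) = 0.2946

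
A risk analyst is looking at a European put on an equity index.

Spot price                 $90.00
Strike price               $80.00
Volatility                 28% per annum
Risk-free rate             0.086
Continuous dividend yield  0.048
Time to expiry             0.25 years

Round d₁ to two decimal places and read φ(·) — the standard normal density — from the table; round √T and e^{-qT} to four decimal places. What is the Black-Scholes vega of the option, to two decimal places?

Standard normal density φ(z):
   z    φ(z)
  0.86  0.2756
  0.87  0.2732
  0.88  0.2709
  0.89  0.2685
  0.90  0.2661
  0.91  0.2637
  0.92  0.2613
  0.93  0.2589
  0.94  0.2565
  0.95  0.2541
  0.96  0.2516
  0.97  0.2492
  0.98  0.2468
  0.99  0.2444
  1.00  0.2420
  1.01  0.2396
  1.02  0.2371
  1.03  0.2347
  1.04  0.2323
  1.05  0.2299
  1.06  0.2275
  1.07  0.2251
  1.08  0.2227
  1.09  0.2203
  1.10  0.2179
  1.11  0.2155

10.97

T = 0.25;  σ√T = 0.1400
d₁ = [ln(90/80) + (0.086 − 0.048 + 0.28²/2)·0.25] / 0.1400 = [0.1178 + 0.0193] / 0.1400 = 0.9792 which rounds to 0.98
√T = √0.25 = 0.5000
φ(d₁) = φ(0.98) = 0.2468
exp(−qT) = exp(−0.048·0.25) = 0.9881
vega = S·exp(−qT)·φ(d₁)·√T = 90·0.9881·0.2468·0.5000 = 10.9738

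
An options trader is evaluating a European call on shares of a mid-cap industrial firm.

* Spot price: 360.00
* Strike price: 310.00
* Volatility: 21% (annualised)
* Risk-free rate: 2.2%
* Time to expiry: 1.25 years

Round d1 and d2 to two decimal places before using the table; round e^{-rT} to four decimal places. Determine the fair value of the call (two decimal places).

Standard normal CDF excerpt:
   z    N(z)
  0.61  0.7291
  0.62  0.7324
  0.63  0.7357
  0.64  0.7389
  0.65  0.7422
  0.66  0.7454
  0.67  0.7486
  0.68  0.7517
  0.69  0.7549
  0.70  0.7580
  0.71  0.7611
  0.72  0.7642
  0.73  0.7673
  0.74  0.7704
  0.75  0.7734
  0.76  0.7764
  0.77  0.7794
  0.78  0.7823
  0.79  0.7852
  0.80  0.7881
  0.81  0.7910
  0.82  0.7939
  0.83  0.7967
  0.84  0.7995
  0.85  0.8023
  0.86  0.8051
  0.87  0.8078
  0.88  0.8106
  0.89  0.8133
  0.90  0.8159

σ√T = 0.21·√1.25 = 0.2348
d₁ = [ln(360/310) + (0.022 + ½·0.21²)·1.25] / (σ√T) = (0.1495 + 0.0551) / 0.2348 = 0.8714 which rounds to 0.87
d₂ = 0.8714 − 0.2348 = 0.6366 which rounds to 0.64
e^(−rT) = e^(−0.022·1.25) = 0.9729
N(d₁) = N(0.87) = 0.8078;  N(d₂) = N(0.64) = 0.7389
C = 360·0.8078 − 310·0.9729·0.7389 = 290.8080 − 222.8515 = 67.9565

67.96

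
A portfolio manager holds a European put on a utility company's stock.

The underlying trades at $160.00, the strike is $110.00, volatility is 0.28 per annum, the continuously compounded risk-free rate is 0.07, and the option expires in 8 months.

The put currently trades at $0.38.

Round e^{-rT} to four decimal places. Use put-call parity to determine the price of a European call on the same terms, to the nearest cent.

exp(−rT) = exp(−0.07·0.6667) = 0.9544
Put-call parity: C − P = S − K·e^(−rT) = 160 − 110·0.9544 = 160 − 104.9840 = 55.0160
C = P + (C − P) = 0.38 + (55.0160) = 55.3960

$55.40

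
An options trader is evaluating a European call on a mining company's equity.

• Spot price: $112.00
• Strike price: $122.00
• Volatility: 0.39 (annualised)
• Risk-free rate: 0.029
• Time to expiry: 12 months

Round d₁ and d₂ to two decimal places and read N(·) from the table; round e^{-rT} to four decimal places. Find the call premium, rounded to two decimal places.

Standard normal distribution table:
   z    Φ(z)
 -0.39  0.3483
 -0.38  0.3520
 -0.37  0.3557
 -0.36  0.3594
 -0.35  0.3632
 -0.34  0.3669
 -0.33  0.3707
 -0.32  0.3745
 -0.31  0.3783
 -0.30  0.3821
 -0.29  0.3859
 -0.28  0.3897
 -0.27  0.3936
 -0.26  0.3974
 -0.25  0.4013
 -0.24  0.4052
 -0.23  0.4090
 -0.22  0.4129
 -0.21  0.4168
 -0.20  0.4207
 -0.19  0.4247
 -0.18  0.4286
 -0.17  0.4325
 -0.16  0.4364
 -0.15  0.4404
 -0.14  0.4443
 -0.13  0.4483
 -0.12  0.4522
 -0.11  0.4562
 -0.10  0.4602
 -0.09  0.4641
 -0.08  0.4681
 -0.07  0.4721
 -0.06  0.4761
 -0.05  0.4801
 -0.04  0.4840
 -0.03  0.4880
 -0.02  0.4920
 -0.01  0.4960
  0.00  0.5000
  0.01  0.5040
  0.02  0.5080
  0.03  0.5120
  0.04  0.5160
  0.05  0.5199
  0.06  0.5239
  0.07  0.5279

$14.75

σ√T = 0.39 × 1.0000 = 0.3900
d₁ = [ln(112/122) + (0.029 + 0.39²/2)·1] / 0.3900 = [-0.0855 + 0.1051] / 0.3900 = 0.0501 ≈ 0.05
d₂ = d₁ − σ√T = 0.0501 − 0.3900 = -0.3399 ≈ -0.34
exp(−rT) = exp(−0.029·1) = 0.9714
N(d₁) = N(0.05) = 0.5199;  N(d₂) = N(-0.34) = 0.3669
C = 112·0.5199 − 122·0.9714·0.3669 = 58.2288 − 43.4816 = 14.7472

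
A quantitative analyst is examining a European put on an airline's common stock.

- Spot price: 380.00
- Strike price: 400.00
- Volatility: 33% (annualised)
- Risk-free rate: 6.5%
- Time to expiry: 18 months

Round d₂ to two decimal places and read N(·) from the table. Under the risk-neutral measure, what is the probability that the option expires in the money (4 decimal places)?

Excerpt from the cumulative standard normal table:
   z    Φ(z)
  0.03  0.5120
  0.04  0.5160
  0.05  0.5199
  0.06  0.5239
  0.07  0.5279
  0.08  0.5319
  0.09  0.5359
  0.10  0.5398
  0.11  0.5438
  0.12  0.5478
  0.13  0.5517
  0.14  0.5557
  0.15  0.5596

T = 1.5;  σ√T = 0.4042
ln(S/K) + (r + σ²/2)T = ln(380/400) + (0.065 + 0.33²/2)·1.5 = -0.0513 + 0.1792 = 0.1279
d₁ = 0.1279 / 0.4042 = 0.3164 ≈ 0.32
d₂ = d₁ − σ√T = 0.3164 − 0.4042 = -0.0878 ≈ -0.09
Pr(exercise) under Q = N(−d₂) = N(0.09) = 0.5359

0.5359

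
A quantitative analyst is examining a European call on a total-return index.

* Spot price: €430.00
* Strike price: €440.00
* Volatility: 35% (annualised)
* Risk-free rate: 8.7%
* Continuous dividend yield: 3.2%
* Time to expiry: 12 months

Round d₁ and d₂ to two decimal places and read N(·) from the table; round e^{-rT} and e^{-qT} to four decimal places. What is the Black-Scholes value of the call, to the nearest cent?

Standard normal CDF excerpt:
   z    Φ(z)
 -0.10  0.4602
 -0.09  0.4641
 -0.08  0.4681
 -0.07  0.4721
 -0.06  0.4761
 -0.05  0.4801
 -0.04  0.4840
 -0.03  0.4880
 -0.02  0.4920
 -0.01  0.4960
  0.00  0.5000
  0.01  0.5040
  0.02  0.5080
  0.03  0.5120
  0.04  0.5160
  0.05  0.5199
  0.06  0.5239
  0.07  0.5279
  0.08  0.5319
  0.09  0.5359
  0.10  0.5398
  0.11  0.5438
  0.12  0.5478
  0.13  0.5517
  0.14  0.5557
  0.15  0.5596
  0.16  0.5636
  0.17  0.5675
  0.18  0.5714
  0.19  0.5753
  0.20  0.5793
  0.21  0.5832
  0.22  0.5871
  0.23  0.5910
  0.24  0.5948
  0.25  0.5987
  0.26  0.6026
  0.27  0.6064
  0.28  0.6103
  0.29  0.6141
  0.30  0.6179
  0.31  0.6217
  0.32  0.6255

€63.73

T = 1;  σ√T = 0.3500
d₁ = [ln(430/440) + (0.087 − 0.032 + 0.35²/2)·1] / 0.3500 = [-0.0230 + 0.1162] / 0.3500 = 0.2665 which rounds to 0.27
d₂ = d₁ − σ√T = 0.2665 − 0.3500 = -0.0835 which rounds to -0.08
exp(−qT) = exp(−0.032·1) = 0.9685;  exp(−rT) = exp(−0.087·1) = 0.9167
C = 430·0.9685·N(0.27) − 440·0.9167·N(-0.08) = 430·0.9685·0.6064 − 440·0.9167·0.4681 = 252.5383 − 188.8072 = 63.7311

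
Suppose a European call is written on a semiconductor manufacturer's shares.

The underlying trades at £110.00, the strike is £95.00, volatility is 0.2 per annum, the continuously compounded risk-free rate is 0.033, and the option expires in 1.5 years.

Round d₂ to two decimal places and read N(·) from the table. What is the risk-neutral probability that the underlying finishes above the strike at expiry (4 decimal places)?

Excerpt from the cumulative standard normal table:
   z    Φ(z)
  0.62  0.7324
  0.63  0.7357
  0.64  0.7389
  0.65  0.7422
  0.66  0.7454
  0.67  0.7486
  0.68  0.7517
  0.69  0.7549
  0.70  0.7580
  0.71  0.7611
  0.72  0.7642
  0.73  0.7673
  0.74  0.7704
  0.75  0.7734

σ√T = 0.2·√1.5 = 0.2449
ln(S/K) + (r + σ²/2)T = ln(110/95) + (0.033 + 0.2²/2)·1.5 = 0.1466 + 0.0795 = 0.2261
d₁ = 0.2261 / 0.2449 = 0.9231 ⇒ 0.92
d₂ = d₁ − σ√T = 0.9231 − 0.2449 = 0.6781 ⇒ 0.68
Risk-neutral Pr[S_T > K] = N(d₂) = N(0.68) = 0.7517

0.7517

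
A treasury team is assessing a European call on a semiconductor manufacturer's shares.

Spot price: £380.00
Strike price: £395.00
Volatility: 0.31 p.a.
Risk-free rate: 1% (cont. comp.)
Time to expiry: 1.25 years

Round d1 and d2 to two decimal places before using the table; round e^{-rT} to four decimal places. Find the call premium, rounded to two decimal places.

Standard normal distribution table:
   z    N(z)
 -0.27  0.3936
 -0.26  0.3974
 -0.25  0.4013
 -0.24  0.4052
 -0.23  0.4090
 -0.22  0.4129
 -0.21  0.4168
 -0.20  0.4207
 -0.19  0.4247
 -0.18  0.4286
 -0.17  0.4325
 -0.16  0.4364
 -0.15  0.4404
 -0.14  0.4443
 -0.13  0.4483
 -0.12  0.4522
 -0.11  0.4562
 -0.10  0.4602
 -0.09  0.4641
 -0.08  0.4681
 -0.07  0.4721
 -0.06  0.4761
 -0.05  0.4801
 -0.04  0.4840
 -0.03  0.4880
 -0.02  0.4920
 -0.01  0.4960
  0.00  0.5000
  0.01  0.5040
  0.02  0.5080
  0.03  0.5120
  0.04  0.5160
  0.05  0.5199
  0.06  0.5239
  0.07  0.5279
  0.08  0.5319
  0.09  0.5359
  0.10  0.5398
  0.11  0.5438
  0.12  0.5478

σ√T = 0.31·√1.25 = 0.3466
d₁ = [ln(380/395) + (0.01 + 0.31²/2)·1.25] / 0.3466 = [-0.0387 + 0.0726] / 0.3466 = 0.0977 ⇒ 0.10
d₂ = d₁ − σ√T = 0.0977 − 0.3466 = -0.2489 ⇒ -0.25
e^(−rT) = e^(−0.01·1.25) = 0.9876
N(d₁) = N(0.10) = 0.5398;  N(d₂) = N(-0.25) = 0.4013
C = 380·0.5398 − 395·0.9876·0.4013 = 205.1240 − 156.5479 = 48.5761

£48.58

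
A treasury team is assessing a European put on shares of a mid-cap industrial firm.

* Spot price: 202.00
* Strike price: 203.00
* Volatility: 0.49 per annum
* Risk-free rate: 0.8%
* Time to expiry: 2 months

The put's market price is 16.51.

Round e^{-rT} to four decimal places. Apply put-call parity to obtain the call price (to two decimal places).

15.77

e^(−rT) = e^(−0.008·0.1667) = 0.9987
Put-call parity: C − P = S − K·e^(−rT) = 202 − 203·0.9987 = 202 − 202.7361 = -0.7361
C = P + (C − P) = 16.51 + (-0.7361) = 15.7739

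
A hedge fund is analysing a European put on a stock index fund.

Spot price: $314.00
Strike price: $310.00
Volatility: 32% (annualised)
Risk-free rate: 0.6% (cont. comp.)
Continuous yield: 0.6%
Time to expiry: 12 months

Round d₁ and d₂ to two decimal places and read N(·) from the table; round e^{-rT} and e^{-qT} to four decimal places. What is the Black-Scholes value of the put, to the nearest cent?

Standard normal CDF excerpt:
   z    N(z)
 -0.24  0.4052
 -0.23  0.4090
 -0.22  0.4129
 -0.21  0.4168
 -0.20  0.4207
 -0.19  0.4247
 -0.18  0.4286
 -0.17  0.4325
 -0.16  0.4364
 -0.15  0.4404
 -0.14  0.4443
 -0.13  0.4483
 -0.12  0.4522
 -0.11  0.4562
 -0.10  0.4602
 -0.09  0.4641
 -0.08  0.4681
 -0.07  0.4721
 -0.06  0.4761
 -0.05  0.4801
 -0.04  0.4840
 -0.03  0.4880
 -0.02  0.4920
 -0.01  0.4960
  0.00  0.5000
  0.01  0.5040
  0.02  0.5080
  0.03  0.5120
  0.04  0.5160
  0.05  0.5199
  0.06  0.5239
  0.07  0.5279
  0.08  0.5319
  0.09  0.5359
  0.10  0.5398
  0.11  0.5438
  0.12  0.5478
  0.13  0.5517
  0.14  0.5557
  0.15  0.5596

$37.49

σ√T = 0.32·√1 = 0.3200
d₁ = [ln(314/310) + (0.006 − 0.006 + 0.32²/2)·1] / 0.3200 = [0.0128 + 0.0512] / 0.3200 = 0.2001 → 0.20
d₂ = d₁ − σ√T = 0.2001 − 0.3200 = -0.1199 → -0.12
e^(−qT) = e^(−0.006·1) = 0.9940;  e^(−rT) = e^(−0.006·1) = 0.9940
N(−d₂) = N(0.12) = 0.5478;  N(−d₁) = N(-0.20) = 0.4207
P = 310·0.9940·0.5478 − 314·0.9940·0.4207 = 168.7991 − 131.3072 = 37.4919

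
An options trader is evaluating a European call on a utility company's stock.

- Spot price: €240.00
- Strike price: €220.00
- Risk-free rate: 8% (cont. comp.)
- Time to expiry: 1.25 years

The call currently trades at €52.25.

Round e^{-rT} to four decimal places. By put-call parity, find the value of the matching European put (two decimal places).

exp(−rT) = exp(−0.08·1.25) = 0.9048
Put-call parity: C − P = S − K·e^(−rT) = 240 − 220·0.9048 = 240 − 199.0560 = 40.9440
P = C − (C − P) = 52.25 − (40.9440) = 11.3060

€11.31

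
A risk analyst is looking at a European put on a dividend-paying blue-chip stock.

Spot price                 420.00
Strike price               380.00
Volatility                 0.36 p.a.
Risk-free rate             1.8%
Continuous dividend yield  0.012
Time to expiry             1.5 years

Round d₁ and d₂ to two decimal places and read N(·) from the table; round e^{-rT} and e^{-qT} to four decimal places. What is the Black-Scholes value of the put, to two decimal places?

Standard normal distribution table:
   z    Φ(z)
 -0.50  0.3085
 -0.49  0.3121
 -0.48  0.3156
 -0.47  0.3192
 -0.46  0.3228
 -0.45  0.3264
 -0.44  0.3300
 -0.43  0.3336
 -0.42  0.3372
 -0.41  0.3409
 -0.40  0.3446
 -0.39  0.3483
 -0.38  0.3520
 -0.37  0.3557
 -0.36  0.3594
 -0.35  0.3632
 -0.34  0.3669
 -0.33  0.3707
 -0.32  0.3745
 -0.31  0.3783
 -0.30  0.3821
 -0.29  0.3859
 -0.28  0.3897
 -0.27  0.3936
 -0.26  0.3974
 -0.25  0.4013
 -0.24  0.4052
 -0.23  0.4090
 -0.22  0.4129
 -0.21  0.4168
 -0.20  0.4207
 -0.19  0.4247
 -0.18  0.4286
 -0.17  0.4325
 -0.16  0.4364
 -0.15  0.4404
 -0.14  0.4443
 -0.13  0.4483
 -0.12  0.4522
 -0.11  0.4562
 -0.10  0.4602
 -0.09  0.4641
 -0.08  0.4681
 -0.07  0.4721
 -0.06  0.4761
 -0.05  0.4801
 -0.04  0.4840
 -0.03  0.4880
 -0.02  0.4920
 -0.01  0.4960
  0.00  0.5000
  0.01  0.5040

48.83

σ√T = 0.36·√1.5 = 0.4409
d₁ = [ln(420/380) + (0.018 − 0.012 + 0.36²/2)·1.5] / 0.4409 = [0.1001 + 0.1062] / 0.4409 = 0.4679 → 0.47
d₂ = d₁ − σ√T = 0.4679 − 0.4409 = 0.0270 → 0.03
exp(−qT) = exp(−0.012·1.5) = 0.9822;  exp(−rT) = exp(−0.018·1.5) = 0.9734
N(−d₂) = N(-0.03) = 0.4880;  N(−d₁) = N(-0.47) = 0.3192
P = 380·0.9734·0.4880 − 420·0.9822·0.3192 = 180.5073 − 131.6777 = 48.8296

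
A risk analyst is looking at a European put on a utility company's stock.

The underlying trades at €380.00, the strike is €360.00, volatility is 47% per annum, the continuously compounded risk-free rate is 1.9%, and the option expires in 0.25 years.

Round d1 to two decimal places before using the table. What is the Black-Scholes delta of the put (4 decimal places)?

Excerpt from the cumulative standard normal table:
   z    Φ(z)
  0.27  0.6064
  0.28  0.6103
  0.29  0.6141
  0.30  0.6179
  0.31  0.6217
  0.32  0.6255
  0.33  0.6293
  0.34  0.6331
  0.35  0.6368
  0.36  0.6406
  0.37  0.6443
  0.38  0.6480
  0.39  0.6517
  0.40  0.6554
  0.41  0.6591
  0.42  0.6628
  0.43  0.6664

-0.3557

σ√T = 0.47 × 0.5000 = 0.2350
ln(S/K) + (r + σ²/2)T = ln(380/360) + (0.019 + 0.47²/2)·0.25 = 0.0541 + 0.0324 = 0.0864
d₁ = 0.0864 / 0.2350 = 0.3678 ⇒ 0.37
N(d₁) = N(0.37) = 0.6443
Δ_put = N(d₁) − 1 = 0.6443 − 1 = -0.3557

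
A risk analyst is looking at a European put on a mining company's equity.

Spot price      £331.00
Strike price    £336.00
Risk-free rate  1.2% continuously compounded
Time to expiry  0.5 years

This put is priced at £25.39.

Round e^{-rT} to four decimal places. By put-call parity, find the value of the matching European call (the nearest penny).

e^(−rT) = e^(−0.012·0.5) = 0.9940
Put-call parity: C − P = S − K·e^(−rT) = 331 − 336·0.9940 = 331 − 333.9840 = -2.9840
C = P + (C − P) = 25.39 + (-2.9840) = 22.4060

£22.41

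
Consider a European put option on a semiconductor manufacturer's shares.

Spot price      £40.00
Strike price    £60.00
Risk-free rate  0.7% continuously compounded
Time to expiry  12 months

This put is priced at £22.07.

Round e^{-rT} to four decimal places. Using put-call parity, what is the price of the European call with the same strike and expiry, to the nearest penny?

exp(−rT) = exp(−0.007·1) = 0.9930
Put-call parity: C − P = S − K·e^(−rT) = 40 − 60·0.9930 = 40 − 59.5800 = -19.5800
C = P + (C − P) = 22.07 + (-19.5800) = 2.4900

£2.49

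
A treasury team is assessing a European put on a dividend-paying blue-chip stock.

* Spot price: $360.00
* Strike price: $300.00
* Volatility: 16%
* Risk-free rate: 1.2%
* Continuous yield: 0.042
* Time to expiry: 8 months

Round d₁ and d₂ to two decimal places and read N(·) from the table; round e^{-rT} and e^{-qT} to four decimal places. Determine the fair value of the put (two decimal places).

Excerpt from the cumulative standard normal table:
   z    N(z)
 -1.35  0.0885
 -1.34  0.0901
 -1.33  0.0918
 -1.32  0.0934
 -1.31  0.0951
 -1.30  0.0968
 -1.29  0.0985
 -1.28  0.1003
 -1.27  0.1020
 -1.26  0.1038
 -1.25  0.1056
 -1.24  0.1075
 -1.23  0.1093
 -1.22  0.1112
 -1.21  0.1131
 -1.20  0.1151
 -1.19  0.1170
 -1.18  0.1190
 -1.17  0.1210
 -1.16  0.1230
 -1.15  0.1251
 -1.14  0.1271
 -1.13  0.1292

$2.12

σ√T = 0.16 × 0.8165 = 0.1306
d₁ = [ln(360/300) + (0.012 − 0.042 + ½·0.16²)·0.6667] / (σ√T) = (0.1823 − 0.0115) / 0.1306 = 1.3078 ⇒ 1.31
d₂ = 1.3078 − 0.1306 = 1.1772 ⇒ 1.18
exp(−qT) = exp(−0.042·0.6667) = 0.9724;  exp(−rT) = exp(−0.012·0.6667) = 0.9920
N(−d₂) = N(-1.18) = 0.1190;  N(−d₁) = N(-1.31) = 0.0951
P = 300·0.9920·0.1190 − 360·0.9724·0.0951 = 35.4144 − 33.2911 = 2.1233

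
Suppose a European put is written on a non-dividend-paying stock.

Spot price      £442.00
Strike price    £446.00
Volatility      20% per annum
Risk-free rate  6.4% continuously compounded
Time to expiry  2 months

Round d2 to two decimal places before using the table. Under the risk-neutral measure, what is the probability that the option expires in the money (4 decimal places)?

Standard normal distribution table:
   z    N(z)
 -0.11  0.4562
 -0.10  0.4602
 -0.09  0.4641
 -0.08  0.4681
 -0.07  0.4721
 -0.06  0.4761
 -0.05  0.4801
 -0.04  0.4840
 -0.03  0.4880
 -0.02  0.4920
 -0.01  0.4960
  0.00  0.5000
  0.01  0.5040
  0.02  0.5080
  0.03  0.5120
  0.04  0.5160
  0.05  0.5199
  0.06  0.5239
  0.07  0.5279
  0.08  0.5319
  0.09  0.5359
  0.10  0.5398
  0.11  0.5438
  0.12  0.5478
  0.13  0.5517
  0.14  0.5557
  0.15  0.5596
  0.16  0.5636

0.5080

σ√T = 0.2·√0.1667 = 0.0816
ln(S/K) + (r + σ²/2)T = ln(442/446) + (0.064 + 0.2²/2)·0.1667 = -0.0090 + 0.0140 = 0.0050
d₁ = 0.0050 / 0.0816 = 0.0611 ⇒ 0.06
d₂ = d₁ − σ√T = 0.0611 − 0.0816 = -0.0205 ⇒ -0.02
Pr(exercise) under Q = N(−d₂) = N(0.02) = 0.5080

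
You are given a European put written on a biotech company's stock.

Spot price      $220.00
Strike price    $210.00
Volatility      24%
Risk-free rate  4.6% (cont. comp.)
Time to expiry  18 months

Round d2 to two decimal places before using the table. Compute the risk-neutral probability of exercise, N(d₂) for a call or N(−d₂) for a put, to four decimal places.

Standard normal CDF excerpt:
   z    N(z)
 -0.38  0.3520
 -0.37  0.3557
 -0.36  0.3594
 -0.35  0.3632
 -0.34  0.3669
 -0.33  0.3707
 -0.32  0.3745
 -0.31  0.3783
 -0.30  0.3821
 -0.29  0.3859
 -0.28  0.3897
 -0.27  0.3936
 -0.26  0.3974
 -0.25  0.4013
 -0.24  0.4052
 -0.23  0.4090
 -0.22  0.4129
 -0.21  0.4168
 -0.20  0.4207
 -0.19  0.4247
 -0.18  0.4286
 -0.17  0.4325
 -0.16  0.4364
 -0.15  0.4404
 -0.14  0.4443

0.4013

T = 1.5;  σ√T = 0.2939
ln(S/K) + (r + σ²/2)T = ln(220/210) + (0.046 + 0.24²/2)·1.5 = 0.0465 + 0.1122 = 0.1587
d₁ = 0.1587 / 0.2939 = 0.5400 ⇒ 0.54
d₂ = d₁ − σ√T = 0.5400 − 0.2939 = 0.2460 ⇒ 0.25
Pr(exercise) under Q = N(−d₂) = N(-0.25) = 0.4013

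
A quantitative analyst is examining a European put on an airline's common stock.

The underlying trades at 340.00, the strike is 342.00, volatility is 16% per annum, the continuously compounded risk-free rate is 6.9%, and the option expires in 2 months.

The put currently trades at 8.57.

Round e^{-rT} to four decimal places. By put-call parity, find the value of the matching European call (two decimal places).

exp(−rT) = exp(−0.069·0.1667) = 0.9886
Put-call parity: C − P = S − K·e^(−rT) = 340 − 342·0.9886 = 340 − 338.1012 = 1.8988
C = P + (C − P) = 8.57 + (1.8988) = 10.4688

10.47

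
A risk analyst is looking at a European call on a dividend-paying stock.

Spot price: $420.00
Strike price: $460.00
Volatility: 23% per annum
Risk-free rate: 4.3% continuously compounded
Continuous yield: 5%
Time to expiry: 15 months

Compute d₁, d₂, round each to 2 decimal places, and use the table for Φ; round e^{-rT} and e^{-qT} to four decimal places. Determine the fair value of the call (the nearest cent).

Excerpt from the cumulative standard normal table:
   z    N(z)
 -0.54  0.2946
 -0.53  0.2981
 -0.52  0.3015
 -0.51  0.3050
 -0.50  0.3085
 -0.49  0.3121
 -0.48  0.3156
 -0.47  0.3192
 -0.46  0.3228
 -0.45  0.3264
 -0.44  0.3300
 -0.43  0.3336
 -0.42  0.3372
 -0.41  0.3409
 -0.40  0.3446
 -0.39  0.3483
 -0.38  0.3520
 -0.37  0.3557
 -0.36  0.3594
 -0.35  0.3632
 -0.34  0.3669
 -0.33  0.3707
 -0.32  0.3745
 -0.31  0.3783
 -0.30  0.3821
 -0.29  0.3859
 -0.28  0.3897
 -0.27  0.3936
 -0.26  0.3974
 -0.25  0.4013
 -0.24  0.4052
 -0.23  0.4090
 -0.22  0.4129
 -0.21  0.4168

T = 1.25;  σ√T = 0.2571
ln(S/K) + (r − q + σ²/2)T = ln(420/460) + (0.043 − 0.05 + 0.23²/2)·1.25 = -0.0910 + 0.0243 = -0.0667
d₁ = -0.0667 / 0.2571 = -0.2592 which rounds to -0.26
d₂ = d₁ − σ√T = -0.2592 − 0.2571 = -0.5164 which rounds to -0.52
exp(−qT) = exp(−0.05·1.25) = 0.9394;  exp(−rT) = exp(−0.043·1.25) = 0.9477
N(d₁) = N(-0.26) = 0.3974;  N(d₂) = N(-0.52) = 0.3015
C = 420·0.9394·0.3974 − 460·0.9477·0.3015 = 156.7934 − 131.4365 = 25.3569

$25.36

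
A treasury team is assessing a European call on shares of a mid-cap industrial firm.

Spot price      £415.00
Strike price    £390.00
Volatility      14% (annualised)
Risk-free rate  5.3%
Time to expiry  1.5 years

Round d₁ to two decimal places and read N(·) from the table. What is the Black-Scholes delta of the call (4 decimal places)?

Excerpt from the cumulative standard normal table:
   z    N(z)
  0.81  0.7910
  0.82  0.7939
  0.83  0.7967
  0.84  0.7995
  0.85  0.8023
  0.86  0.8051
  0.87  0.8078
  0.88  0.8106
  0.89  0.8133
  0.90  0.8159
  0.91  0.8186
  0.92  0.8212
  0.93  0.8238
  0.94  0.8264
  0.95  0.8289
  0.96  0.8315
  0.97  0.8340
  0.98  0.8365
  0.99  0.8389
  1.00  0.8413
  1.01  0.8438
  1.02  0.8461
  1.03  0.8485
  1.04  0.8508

σ√T = 0.14 × 1.2247 = 0.1715
d₁ = [ln(415/390) + (0.053 + ½·0.14²)·1.5] / (σ√T) = (0.0621 + 0.0942) / 0.1715 = 0.9117 ⇒ 0.91
N(d₁) = N(0.91) = 0.8186
Δ_call = N(d₁) = 0.8186

0.8186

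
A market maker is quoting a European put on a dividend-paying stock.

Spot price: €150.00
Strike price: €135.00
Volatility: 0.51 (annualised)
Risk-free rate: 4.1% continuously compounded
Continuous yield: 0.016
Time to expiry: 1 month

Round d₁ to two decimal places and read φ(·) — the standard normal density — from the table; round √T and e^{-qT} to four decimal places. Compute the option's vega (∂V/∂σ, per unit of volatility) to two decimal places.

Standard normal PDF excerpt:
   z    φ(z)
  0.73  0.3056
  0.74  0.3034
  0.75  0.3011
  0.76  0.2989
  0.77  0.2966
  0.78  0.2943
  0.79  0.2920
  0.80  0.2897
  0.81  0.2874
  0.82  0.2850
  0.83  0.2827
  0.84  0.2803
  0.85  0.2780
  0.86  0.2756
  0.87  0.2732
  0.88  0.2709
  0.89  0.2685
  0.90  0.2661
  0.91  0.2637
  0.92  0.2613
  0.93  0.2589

σ√T = 0.51·√0.08333 = 0.1472
ln(S/K) + (r − q + σ²/2)T = ln(150/135) + (0.041 − 0.016 + 0.51²/2)·0.08333 = 0.1054 + 0.0129 = 0.1183
d₁ = 0.1183 / 0.1472 = 0.8034 ⇒ 0.80
√T = √0.08333 = 0.2887
φ(d₁) = φ(0.80) = 0.2897
exp(−qT) = exp(−0.016·0.08333) = 0.9987
vega = S·exp(−qT)·φ(d₁)·√T = 150·0.9987·0.2897·0.2887 = 12.5291
(Call and put vega coincide under Black-Scholes.)

12.53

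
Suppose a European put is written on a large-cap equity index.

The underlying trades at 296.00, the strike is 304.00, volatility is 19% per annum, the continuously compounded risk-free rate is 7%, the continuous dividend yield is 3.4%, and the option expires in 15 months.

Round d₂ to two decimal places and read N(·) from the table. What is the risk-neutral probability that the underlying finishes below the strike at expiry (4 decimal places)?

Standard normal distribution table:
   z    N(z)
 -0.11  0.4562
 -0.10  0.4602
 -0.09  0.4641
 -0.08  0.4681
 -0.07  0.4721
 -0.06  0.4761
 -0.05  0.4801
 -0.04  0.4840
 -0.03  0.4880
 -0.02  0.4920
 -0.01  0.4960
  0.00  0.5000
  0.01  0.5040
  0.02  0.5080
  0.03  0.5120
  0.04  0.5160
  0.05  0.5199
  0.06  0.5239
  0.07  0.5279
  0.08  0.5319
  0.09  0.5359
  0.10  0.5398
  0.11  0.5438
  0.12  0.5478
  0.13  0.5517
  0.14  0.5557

σ√T = 0.19·√1.25 = 0.2124
ln(S/K) + (r − q + σ²/2)T = ln(296/304) + (0.07 − 0.034 + 0.19²/2)·1.25 = -0.0267 + 0.0676 = 0.0409
d₁ = 0.0409 / 0.2124 = 0.1925 → 0.19
d₂ = d₁ − σ√T = 0.1925 − 0.2124 = -0.0199 → -0.02
Pr(exercise) under Q = N(−d₂) = N(0.02) = 0.5080

0.5080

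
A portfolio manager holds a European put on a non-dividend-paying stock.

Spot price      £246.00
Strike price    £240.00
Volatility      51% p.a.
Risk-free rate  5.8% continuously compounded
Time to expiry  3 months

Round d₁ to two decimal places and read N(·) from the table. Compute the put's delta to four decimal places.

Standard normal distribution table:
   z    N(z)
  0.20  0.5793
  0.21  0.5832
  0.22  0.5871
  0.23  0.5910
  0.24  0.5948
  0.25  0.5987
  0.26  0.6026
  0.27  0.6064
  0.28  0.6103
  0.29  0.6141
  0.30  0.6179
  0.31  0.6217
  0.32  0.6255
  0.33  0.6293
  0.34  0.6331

σ√T = 0.51 × 0.5000 = 0.2550
d₁ = [ln(246/240) + (0.058 + ½·0.51²)·0.25] / (σ√T) = (0.0247 + 0.0470) / 0.2550 = 0.2812 which rounds to 0.28
N(d₁) = N(0.28) = 0.6103
Δ_put = N(d₁) − 1 = 0.6103 − 1 = -0.3897

-0.3897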